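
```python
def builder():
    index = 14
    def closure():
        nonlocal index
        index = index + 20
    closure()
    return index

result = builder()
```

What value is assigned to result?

Step 1: builder() sets index = 14.
Step 2: closure() uses nonlocal to modify index in builder's scope: index = 14 + 20 = 34.
Step 3: builder() returns the modified index = 34

The answer is 34.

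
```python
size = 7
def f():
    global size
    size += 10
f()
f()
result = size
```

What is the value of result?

Step 1: size = 7.
Step 2: First f(): size = 7 + 10 = 17.
Step 3: Second f(): size = 17 + 10 = 27. result = 27

The answer is 27.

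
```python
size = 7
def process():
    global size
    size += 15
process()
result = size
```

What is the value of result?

Step 1: size = 7 globally.
Step 2: process() modifies global size: size += 15 = 22.
Step 3: result = 22

The answer is 22.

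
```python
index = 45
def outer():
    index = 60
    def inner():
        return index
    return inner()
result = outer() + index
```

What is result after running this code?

Step 1: Global index = 45. outer() shadows with index = 60.
Step 2: inner() returns enclosing index = 60. outer() = 60.
Step 3: result = 60 + global index (45) = 105

The answer is 105.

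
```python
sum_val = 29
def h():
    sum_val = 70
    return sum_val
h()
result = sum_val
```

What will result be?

Step 1: sum_val = 29 globally.
Step 2: h() creates a LOCAL sum_val = 70 (no global keyword!).
Step 3: The global sum_val is unchanged. result = 29

The answer is 29.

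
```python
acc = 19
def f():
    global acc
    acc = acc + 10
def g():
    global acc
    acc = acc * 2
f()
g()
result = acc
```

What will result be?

Step 1: acc = 19.
Step 2: f() adds 10: acc = 19 + 10 = 29.
Step 3: g() doubles: acc = 29 * 2 = 58.
Step 4: result = 58

The answer is 58.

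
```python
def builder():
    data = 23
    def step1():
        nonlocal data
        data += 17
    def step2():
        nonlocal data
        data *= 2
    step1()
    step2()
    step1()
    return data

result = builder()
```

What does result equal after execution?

Step 1: data = 23.
Step 2: step1(): data = 23 + 17 = 40.
Step 3: step2(): data = 40 * 2 = 80.
Step 4: step1(): data = 80 + 17 = 97. result = 97

The answer is 97.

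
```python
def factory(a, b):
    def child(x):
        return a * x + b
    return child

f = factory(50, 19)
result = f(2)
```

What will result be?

Step 1: factory(50, 19) captures a = 50, b = 19.
Step 2: f(2) computes 50 * 2 + 19 = 119.
Step 3: result = 119

The answer is 119.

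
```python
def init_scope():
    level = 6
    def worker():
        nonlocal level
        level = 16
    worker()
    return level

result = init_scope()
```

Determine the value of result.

Step 1: init_scope() sets level = 6.
Step 2: worker() uses nonlocal to reassign level = 16.
Step 3: result = 16

The answer is 16.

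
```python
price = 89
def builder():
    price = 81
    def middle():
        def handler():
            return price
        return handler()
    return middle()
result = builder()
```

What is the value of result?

Step 1: builder() defines price = 81. middle() and handler() have no local price.
Step 2: handler() checks local (none), enclosing middle() (none), enclosing builder() and finds price = 81.
Step 3: result = 81

The answer is 81.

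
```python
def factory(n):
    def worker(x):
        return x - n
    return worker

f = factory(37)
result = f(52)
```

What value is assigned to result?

Step 1: factory(37) creates a closure capturing n = 37.
Step 2: f(52) computes 52 - 37 = 15.
Step 3: result = 15

The answer is 15.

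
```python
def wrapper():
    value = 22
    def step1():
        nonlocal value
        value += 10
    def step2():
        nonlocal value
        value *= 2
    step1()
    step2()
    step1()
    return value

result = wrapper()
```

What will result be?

Step 1: value = 22.
Step 2: step1(): value = 22 + 10 = 32.
Step 3: step2(): value = 32 * 2 = 64.
Step 4: step1(): value = 64 + 10 = 74. result = 74

The answer is 74.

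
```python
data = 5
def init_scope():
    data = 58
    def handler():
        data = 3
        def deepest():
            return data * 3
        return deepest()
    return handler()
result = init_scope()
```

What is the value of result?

Step 1: deepest() looks up data through LEGB: not local, finds data = 3 in enclosing handler().
Step 2: Returns 3 * 3 = 9.
Step 3: result = 9

The answer is 9.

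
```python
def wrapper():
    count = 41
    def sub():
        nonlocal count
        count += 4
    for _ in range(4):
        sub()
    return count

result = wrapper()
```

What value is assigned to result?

Step 1: count = 41.
Step 2: sub() is called 4 times in a loop, each adding 4 via nonlocal.
Step 3: count = 41 + 4 * 4 = 57

The answer is 57.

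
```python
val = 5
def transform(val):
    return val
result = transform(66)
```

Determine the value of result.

Step 1: Global val = 5.
Step 2: transform(66) takes parameter val = 66, which shadows the global.
Step 3: result = 66

The answer is 66.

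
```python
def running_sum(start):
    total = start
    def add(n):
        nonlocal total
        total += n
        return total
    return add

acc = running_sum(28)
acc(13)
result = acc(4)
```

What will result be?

Step 1: running_sum(28) creates closure with total = 28.
Step 2: First acc(13): total = 28 + 13 = 41.
Step 3: Second acc(4): total = 41 + 4 = 45. result = 45

The answer is 45.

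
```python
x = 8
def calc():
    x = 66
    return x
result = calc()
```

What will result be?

Step 1: Global x = 8.
Step 2: calc() creates local x = 66, shadowing the global.
Step 3: Returns local x = 66. result = 66

The answer is 66.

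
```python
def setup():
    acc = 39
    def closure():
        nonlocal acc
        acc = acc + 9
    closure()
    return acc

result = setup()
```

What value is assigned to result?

Step 1: setup() sets acc = 39.
Step 2: closure() uses nonlocal to modify acc in setup's scope: acc = 39 + 9 = 48.
Step 3: setup() returns the modified acc = 48

The answer is 48.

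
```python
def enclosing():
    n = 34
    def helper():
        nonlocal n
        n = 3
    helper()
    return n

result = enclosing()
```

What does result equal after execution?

Step 1: enclosing() sets n = 34.
Step 2: helper() uses nonlocal to reassign n = 3.
Step 3: result = 3

The answer is 3.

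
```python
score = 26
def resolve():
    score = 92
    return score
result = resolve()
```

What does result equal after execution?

Step 1: Global score = 26.
Step 2: resolve() creates local score = 92, shadowing the global.
Step 3: Returns local score = 92. result = 92

The answer is 92.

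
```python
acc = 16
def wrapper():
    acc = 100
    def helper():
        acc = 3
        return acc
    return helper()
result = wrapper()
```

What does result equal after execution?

Step 1: Three scopes define acc: global (16), wrapper (100), helper (3).
Step 2: helper() has its own local acc = 3, which shadows both enclosing and global.
Step 3: result = 3 (local wins in LEGB)

The answer is 3.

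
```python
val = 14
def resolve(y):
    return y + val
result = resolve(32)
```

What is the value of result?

Step 1: val = 14 is defined globally.
Step 2: resolve(32) uses parameter y = 32 and looks up val from global scope = 14.
Step 3: result = 32 + 14 = 46

The answer is 46.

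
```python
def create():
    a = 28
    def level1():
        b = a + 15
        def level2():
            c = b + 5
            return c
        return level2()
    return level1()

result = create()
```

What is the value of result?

Step 1: a = 28. b = a + 15 = 43.
Step 2: c = b + 5 = 43 + 5 = 48.
Step 3: result = 48

The answer is 48.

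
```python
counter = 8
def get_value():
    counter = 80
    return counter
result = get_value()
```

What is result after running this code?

Step 1: Global counter = 8.
Step 2: get_value() creates local counter = 80, shadowing the global.
Step 3: Returns local counter = 80. result = 80

The answer is 80.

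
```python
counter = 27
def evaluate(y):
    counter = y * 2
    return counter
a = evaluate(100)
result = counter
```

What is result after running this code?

Step 1: Global counter = 27.
Step 2: evaluate(100) creates local counter = 100 * 2 = 200.
Step 3: Global counter unchanged because no global keyword. result = 27

The answer is 27.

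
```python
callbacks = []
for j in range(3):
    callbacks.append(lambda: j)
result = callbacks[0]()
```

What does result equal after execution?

Step 1: The loop creates 3 lambdas, all referencing the same variable j.
Step 2: After the loop, j = 2 (final value).
Step 3: callbacks[0]() looks up j at call time and finds 2. This is the late binding gotcha. result = 2

The answer is 2.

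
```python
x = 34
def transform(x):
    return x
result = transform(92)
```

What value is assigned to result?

Step 1: Global x = 34.
Step 2: transform(92) takes parameter x = 92, which shadows the global.
Step 3: result = 92

The answer is 92.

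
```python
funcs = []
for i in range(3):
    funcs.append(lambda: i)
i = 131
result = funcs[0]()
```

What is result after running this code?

Step 1: Lambdas capture the variable i by reference, not by value.
Step 2: After the loop, i is reassigned to 131.
Step 3: funcs[0]() looks up the current i = 131. result = 131

The answer is 131.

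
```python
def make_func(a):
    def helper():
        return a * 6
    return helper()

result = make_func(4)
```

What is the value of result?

Step 1: make_func(4) binds parameter a = 4.
Step 2: helper() accesses a = 4 from enclosing scope.
Step 3: result = 4 * 6 = 24

The answer is 24.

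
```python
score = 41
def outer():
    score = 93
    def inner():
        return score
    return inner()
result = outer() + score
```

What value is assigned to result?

Step 1: Global score = 41. outer() shadows with score = 93.
Step 2: inner() returns enclosing score = 93. outer() = 93.
Step 3: result = 93 + global score (41) = 134

The answer is 134.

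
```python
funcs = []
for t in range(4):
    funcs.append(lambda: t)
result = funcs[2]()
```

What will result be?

Step 1: The loop creates 4 lambdas, all referencing the same variable t.
Step 2: After the loop, t = 3 (final value).
Step 3: funcs[2]() looks up t at call time and finds 3. This is the late binding gotcha. result = 3

The answer is 3.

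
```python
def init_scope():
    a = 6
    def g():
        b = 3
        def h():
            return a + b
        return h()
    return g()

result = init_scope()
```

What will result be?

Step 1: init_scope() defines a = 6. g() defines b = 3.
Step 2: h() accesses both from enclosing scopes: a = 6, b = 3.
Step 3: result = 6 + 3 = 9

The answer is 9.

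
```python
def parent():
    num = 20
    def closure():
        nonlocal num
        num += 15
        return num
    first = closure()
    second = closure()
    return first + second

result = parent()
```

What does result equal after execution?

Step 1: num starts at 20.
Step 2: First call: num = 20 + 15 = 35, returns 35.
Step 3: Second call: num = 35 + 15 = 50, returns 50.
Step 4: result = 35 + 50 = 85

The answer is 85.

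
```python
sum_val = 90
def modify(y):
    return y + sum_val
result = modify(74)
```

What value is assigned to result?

Step 1: sum_val = 90 is defined globally.
Step 2: modify(74) uses parameter y = 74 and looks up sum_val from global scope = 90.
Step 3: result = 74 + 90 = 164

The answer is 164.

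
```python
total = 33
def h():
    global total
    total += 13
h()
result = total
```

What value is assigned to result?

Step 1: total = 33 globally.
Step 2: h() modifies global total: total += 13 = 46.
Step 3: result = 46

The answer is 46.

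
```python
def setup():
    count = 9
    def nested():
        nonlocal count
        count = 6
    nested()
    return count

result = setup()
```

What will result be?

Step 1: setup() sets count = 9.
Step 2: nested() uses nonlocal to reassign count = 6.
Step 3: result = 6

The answer is 6.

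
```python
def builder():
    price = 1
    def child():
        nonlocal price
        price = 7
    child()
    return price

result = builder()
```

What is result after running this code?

Step 1: builder() sets price = 1.
Step 2: child() uses nonlocal to reassign price = 7.
Step 3: result = 7

The answer is 7.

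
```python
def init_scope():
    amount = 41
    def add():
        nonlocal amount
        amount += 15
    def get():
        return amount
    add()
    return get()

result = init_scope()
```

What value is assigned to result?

Step 1: amount = 41. add() modifies it via nonlocal, get() reads it.
Step 2: add() makes amount = 41 + 15 = 56.
Step 3: get() returns 56. result = 56

The answer is 56.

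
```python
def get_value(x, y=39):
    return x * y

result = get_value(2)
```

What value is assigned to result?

Step 1: get_value(2) uses default y = 39.
Step 2: Returns 2 * 39 = 78.
Step 3: result = 78

The answer is 78.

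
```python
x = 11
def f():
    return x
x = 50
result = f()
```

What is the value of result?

Step 1: x is first set to 11, then reassigned to 50.
Step 2: f() is called after the reassignment, so it looks up the current global x = 50.
Step 3: result = 50

The answer is 50.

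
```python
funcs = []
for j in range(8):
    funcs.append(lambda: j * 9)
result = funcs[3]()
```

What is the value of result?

Step 1: All lambdas reference the same variable j (late binding).
Step 2: After the loop, j = 7. Every lambda returns j * 9.
Step 3: funcs[3]() = 7 * 9 = 63

The answer is 63.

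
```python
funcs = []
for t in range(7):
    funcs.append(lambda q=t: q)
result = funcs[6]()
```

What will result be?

Step 1: Default argument q=t captures t's value at each iteration.
Step 2: funcs[6] captured q = 6 when t was 6.
Step 3: result = 6

The answer is 6.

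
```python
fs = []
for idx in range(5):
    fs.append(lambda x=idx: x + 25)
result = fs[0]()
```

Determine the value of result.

Step 1: Default argument x=idx captures idx's value at definition time.
Step 2: fs[0] was defined when idx = 0, so x defaults to 0.
Step 3: result = 0 + 25 = 25 (default arg fixes the late binding issue)

The answer is 25.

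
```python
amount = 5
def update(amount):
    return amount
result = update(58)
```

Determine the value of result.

Step 1: Global amount = 5.
Step 2: update(58) takes parameter amount = 58, which shadows the global.
Step 3: result = 58

The answer is 58.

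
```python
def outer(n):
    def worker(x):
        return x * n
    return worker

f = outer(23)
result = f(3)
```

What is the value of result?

Step 1: outer(23) creates a closure capturing n = 23.
Step 2: f(3) computes 3 * 23 = 69.
Step 3: result = 69

The answer is 69.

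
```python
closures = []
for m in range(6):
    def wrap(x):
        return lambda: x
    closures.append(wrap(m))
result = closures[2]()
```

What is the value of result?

Step 1: wrap(m) creates a new scope capturing x = m at call time.
Step 2: closures[2] = wrap(2), so its lambda captures x = 2.
Step 3: result = 2 (closure factory fixes late binding)

The answer is 2.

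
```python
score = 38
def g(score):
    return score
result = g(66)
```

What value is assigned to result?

Step 1: Global score = 38.
Step 2: g(66) takes parameter score = 66, which shadows the global.
Step 3: result = 66

The answer is 66.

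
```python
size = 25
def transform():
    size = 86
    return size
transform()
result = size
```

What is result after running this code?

Step 1: Global size = 25.
Step 2: transform() creates local size = 86 (shadow, not modification).
Step 3: After transform() returns, global size is unchanged. result = 25

The answer is 25.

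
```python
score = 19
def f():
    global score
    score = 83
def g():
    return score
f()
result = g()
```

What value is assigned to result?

Step 1: score = 19.
Step 2: f() sets global score = 83.
Step 3: g() reads global score = 83. result = 83

The answer is 83.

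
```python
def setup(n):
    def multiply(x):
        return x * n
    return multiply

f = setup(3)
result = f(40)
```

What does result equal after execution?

Step 1: setup(3) returns multiply closure with n = 3.
Step 2: f(40) computes 40 * 3 = 120.
Step 3: result = 120

The answer is 120.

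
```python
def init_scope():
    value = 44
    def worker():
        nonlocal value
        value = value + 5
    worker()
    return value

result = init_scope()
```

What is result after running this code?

Step 1: init_scope() sets value = 44.
Step 2: worker() uses nonlocal to modify value in init_scope's scope: value = 44 + 5 = 49.
Step 3: init_scope() returns the modified value = 49

The answer is 49.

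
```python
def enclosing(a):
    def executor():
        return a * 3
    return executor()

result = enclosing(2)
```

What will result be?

Step 1: enclosing(2) binds parameter a = 2.
Step 2: executor() accesses a = 2 from enclosing scope.
Step 3: result = 2 * 3 = 6

The answer is 6.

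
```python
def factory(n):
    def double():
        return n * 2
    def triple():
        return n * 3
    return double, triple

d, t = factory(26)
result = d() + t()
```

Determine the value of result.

Step 1: Both closures capture the same n = 26.
Step 2: d() = 26 * 2 = 52, t() = 26 * 3 = 78.
Step 3: result = 52 + 78 = 130

The answer is 130.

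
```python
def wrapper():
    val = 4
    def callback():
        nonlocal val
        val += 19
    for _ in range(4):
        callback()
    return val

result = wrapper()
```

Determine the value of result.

Step 1: val = 4.
Step 2: callback() is called 4 times in a loop, each adding 19 via nonlocal.
Step 3: val = 4 + 19 * 4 = 80

The answer is 80.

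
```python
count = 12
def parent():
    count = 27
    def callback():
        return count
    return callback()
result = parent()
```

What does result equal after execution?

Step 1: count = 12 globally, but parent() defines count = 27 locally.
Step 2: callback() looks up count. Not in local scope, so checks enclosing scope (parent) and finds count = 27.
Step 3: result = 27

The answer is 27.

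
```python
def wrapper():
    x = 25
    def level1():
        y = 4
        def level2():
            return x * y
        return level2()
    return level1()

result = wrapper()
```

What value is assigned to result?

Step 1: x = 25 in wrapper. y = 4 in level1.
Step 2: level2() reads x = 25 and y = 4 from enclosing scopes.
Step 3: result = 25 * 4 = 100

The answer is 100.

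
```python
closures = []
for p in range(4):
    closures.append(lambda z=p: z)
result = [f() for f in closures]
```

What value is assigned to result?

Step 1: Default arg z=p captures p at each iteration.
Step 2: Each lambda has its own default: 0, 1, ..., 3.
Step 3: result = [0, 1, 2, 3]

The answer is [0, 1, 2, 3].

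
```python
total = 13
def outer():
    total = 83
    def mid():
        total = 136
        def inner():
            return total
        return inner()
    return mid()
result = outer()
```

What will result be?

Step 1: Three levels of shadowing: global 13, outer 83, mid 136.
Step 2: inner() finds total = 136 in enclosing mid() scope.
Step 3: result = 136

The answer is 136.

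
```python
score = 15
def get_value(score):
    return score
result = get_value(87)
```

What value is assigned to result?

Step 1: Global score = 15.
Step 2: get_value(87) takes parameter score = 87, which shadows the global.
Step 3: result = 87

The answer is 87.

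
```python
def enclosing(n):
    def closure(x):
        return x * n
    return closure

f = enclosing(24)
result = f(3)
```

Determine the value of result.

Step 1: enclosing(24) creates a closure capturing n = 24.
Step 2: f(3) computes 3 * 24 = 72.
Step 3: result = 72

The answer is 72.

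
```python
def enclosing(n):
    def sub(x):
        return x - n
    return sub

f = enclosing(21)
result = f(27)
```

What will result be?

Step 1: enclosing(21) creates a closure capturing n = 21.
Step 2: f(27) computes 27 - 21 = 6.
Step 3: result = 6

The answer is 6.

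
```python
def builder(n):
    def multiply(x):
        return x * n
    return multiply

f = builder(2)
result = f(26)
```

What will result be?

Step 1: builder(2) returns multiply closure with n = 2.
Step 2: f(26) computes 26 * 2 = 52.
Step 3: result = 52

The answer is 52.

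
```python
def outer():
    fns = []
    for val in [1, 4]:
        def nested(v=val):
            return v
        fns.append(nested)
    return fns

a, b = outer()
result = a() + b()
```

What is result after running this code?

Step 1: Default argument v=val captures val at each iteration.
Step 2: a() returns 1 (captured at first iteration), b() returns 4 (captured at second).
Step 3: result = 1 + 4 = 5

The answer is 5.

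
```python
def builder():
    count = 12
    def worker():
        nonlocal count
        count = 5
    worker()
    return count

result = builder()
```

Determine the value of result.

Step 1: builder() sets count = 12.
Step 2: worker() uses nonlocal to reassign count = 5.
Step 3: result = 5

The answer is 5.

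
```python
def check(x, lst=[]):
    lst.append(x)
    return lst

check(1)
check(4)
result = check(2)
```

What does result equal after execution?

Step 1: Mutable default argument gotcha! The list [] is created once.
Step 2: Each call appends to the SAME list: [1], [1, 4], [1, 4, 2].
Step 3: result = [1, 4, 2]

The answer is [1, 4, 2].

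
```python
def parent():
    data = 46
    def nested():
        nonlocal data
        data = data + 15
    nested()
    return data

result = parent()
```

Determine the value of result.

Step 1: parent() sets data = 46.
Step 2: nested() uses nonlocal to modify data in parent's scope: data = 46 + 15 = 61.
Step 3: parent() returns the modified data = 61

The answer is 61.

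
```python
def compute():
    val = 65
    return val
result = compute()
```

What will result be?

Step 1: compute() defines val = 65 in its local scope.
Step 2: return val finds the local variable val = 65.
Step 3: result = 65

The answer is 65.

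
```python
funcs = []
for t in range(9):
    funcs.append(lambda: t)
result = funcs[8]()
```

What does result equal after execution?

Step 1: The loop creates 9 lambdas, all referencing the same variable t.
Step 2: After the loop, t = 8 (final value).
Step 3: funcs[8]() looks up t at call time and finds 8. This is the late binding gotcha. result = 8

The answer is 8.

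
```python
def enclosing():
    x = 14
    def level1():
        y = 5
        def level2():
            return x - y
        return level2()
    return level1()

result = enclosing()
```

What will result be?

Step 1: x = 14 in enclosing. y = 5 in level1.
Step 2: level2() reads x = 14 and y = 5 from enclosing scopes.
Step 3: result = 14 - 5 = 9

The answer is 9.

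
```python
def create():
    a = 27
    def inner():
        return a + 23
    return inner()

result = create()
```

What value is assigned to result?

Step 1: create() defines a = 27.
Step 2: inner() reads a = 27 from enclosing scope, returns 27 + 23 = 50.
Step 3: result = 50

The answer is 50.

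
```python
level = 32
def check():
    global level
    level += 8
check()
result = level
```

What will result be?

Step 1: level = 32 globally.
Step 2: check() modifies global level: level += 8 = 40.
Step 3: result = 40

The answer is 40.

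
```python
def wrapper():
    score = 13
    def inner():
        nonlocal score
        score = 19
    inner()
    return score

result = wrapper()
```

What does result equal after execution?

Step 1: wrapper() sets score = 13.
Step 2: inner() uses nonlocal to reassign score = 19.
Step 3: result = 19

The answer is 19.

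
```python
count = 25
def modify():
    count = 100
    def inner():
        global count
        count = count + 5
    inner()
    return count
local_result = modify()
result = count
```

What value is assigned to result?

Step 1: Global count = 25. modify() creates local count = 100.
Step 2: inner() declares global count and adds 5: global count = 25 + 5 = 30.
Step 3: modify() returns its local count = 100 (unaffected by inner).
Step 4: result = global count = 30

The answer is 30.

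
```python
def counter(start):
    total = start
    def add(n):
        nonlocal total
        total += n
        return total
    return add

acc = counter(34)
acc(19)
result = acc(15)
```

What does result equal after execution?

Step 1: counter(34) creates closure with total = 34.
Step 2: First acc(19): total = 34 + 19 = 53.
Step 3: Second acc(15): total = 53 + 15 = 68. result = 68

The answer is 68.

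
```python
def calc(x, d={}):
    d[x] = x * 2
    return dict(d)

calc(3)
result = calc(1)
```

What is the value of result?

Step 1: Mutable default dict is shared across calls.
Step 2: First call adds 3: 6. Second call adds 1: 2.
Step 3: result = {3: 6, 1: 2}

The answer is {3: 6, 1: 2}.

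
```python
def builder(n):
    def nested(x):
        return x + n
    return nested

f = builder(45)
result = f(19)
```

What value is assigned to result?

Step 1: builder(45) creates a closure that captures n = 45.
Step 2: f(19) calls the closure with x = 19, returning 19 + 45 = 64.
Step 3: result = 64

The answer is 64.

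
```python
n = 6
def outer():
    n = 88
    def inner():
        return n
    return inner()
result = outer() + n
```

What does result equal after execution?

Step 1: Global n = 6. outer() shadows with n = 88.
Step 2: inner() returns enclosing n = 88. outer() = 88.
Step 3: result = 88 + global n (6) = 94

The answer is 94.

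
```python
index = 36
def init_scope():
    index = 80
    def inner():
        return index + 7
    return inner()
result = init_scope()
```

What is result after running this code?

Step 1: init_scope() shadows global index with index = 80.
Step 2: inner() finds index = 80 in enclosing scope, computes 80 + 7 = 87.
Step 3: result = 87

The answer is 87.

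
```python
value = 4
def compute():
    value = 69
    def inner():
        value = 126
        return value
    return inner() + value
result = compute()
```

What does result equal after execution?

Step 1: compute() has local value = 69. inner() has local value = 126.
Step 2: inner() returns its local value = 126.
Step 3: compute() returns 126 + its own value (69) = 195

The answer is 195.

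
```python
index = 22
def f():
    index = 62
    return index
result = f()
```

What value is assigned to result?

Step 1: Global index = 22.
Step 2: f() creates local index = 62, shadowing the global.
Step 3: Returns local index = 62. result = 62

The answer is 62.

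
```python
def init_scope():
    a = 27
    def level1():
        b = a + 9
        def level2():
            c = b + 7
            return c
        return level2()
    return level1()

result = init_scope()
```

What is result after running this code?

Step 1: a = 27. b = a + 9 = 36.
Step 2: c = b + 7 = 36 + 7 = 43.
Step 3: result = 43

The answer is 43.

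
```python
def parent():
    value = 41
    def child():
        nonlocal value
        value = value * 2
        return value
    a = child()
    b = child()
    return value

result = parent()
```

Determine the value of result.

Step 1: value starts at 41.
Step 2: First child(): value = 41 * 2 = 82.
Step 3: Second child(): value = 82 * 2 = 164.
Step 4: result = 164

The answer is 164.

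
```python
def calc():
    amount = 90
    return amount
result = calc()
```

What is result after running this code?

Step 1: calc() defines amount = 90 in its local scope.
Step 2: return amount finds the local variable amount = 90.
Step 3: result = 90

The answer is 90.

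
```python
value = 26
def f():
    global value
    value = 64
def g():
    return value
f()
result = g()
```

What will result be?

Step 1: value = 26.
Step 2: f() sets global value = 64.
Step 3: g() reads global value = 64. result = 64

The answer is 64.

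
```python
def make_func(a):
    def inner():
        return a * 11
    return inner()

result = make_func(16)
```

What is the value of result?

Step 1: make_func(16) binds parameter a = 16.
Step 2: inner() accesses a = 16 from enclosing scope.
Step 3: result = 16 * 11 = 176

The answer is 176.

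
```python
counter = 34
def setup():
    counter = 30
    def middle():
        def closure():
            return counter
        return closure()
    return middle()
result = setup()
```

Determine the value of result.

Step 1: setup() defines counter = 30. middle() and closure() have no local counter.
Step 2: closure() checks local (none), enclosing middle() (none), enclosing setup() and finds counter = 30.
Step 3: result = 30

The answer is 30.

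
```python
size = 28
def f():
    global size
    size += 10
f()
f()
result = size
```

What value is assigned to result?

Step 1: size = 28.
Step 2: First f(): size = 28 + 10 = 38.
Step 3: Second f(): size = 38 + 10 = 48. result = 48

The answer is 48.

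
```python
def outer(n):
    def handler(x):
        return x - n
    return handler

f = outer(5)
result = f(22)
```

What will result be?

Step 1: outer(5) creates a closure capturing n = 5.
Step 2: f(22) computes 22 - 5 = 17.
Step 3: result = 17

The answer is 17.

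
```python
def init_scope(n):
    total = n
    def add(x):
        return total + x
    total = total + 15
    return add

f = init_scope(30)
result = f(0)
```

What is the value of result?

Step 1: init_scope(30) sets total = 30, then total = 30 + 15 = 45.
Step 2: Closures capture by reference, so add sees total = 45.
Step 3: f(0) returns 45 + 0 = 45

The answer is 45.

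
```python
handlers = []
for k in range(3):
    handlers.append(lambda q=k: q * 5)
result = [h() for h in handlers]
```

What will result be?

Step 1: Default arg q=k captures k at each iteration.
Step 2: handlers[k] has q defaulting to k, returns k * 5.
Step 3: result = [0, 5, 10]

The answer is [0, 5, 10].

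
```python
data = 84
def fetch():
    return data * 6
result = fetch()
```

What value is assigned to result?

Step 1: data = 84 is defined globally.
Step 2: fetch() looks up data from global scope = 84, then computes 84 * 6 = 504.
Step 3: result = 504

The answer is 504.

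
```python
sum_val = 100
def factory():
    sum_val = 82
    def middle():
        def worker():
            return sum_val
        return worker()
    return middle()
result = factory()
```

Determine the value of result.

Step 1: factory() defines sum_val = 82. middle() and worker() have no local sum_val.
Step 2: worker() checks local (none), enclosing middle() (none), enclosing factory() and finds sum_val = 82.
Step 3: result = 82

The answer is 82.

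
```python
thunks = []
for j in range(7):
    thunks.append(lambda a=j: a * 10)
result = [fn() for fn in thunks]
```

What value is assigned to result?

Step 1: Default arg a=j captures j at each iteration.
Step 2: thunks[k] has a defaulting to k, returns k * 10.
Step 3: result = [0, 10, 20, 30, 40, 50, 60]

The answer is [0, 10, 20, 30, 40, 50, 60].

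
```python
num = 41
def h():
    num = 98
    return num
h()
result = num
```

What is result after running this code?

Step 1: num = 41 globally.
Step 2: h() creates a LOCAL num = 98 (no global keyword!).
Step 3: The global num is unchanged. result = 41

The answer is 41.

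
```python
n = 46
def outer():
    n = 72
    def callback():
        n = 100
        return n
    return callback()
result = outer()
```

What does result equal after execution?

Step 1: Three scopes define n: global (46), outer (72), callback (100).
Step 2: callback() has its own local n = 100, which shadows both enclosing and global.
Step 3: result = 100 (local wins in LEGB)

The answer is 100.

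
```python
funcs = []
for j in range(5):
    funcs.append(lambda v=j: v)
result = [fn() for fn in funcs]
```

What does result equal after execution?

Step 1: Default arg v=j captures j at each iteration.
Step 2: Each lambda has its own default: 0, 1, ..., 4.
Step 3: result = [0, 1, 2, 3, 4]

The answer is [0, 1, 2, 3, 4].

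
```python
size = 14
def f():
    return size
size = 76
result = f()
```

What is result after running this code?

Step 1: size is first set to 14, then reassigned to 76.
Step 2: f() is called after the reassignment, so it looks up the current global size = 76.
Step 3: result = 76

The answer is 76.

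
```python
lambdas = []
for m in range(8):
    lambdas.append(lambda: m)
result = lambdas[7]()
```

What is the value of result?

Step 1: The loop creates 8 lambdas, all referencing the same variable m.
Step 2: After the loop, m = 7 (final value).
Step 3: lambdas[7]() looks up m at call time and finds 7. This is the late binding gotcha. result = 7

The answer is 7.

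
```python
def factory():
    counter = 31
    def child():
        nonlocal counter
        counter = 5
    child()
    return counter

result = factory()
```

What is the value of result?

Step 1: factory() sets counter = 31.
Step 2: child() uses nonlocal to reassign counter = 5.
Step 3: result = 5

The answer is 5.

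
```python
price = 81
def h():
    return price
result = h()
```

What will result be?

Step 1: price = 81 is defined in the global scope.
Step 2: h() looks up price. No local price exists, so Python checks the global scope via LEGB rule and finds price = 81.
Step 3: result = 81

The answer is 81.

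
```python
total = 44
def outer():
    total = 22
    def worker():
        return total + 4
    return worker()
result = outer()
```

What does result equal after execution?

Step 1: outer() shadows global total with total = 22.
Step 2: worker() finds total = 22 in enclosing scope, computes 22 + 4 = 26.
Step 3: result = 26

The answer is 26.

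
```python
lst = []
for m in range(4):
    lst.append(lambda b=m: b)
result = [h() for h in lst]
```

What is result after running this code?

Step 1: Default arg b=m captures m at each iteration.
Step 2: Each lambda has its own default: 0, 1, ..., 3.
Step 3: result = [0, 1, 2, 3]

The answer is [0, 1, 2, 3].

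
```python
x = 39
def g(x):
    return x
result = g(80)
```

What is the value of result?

Step 1: Global x = 39.
Step 2: g(80) takes parameter x = 80, which shadows the global.
Step 3: result = 80

The answer is 80.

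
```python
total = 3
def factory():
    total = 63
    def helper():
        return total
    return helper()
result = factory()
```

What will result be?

Step 1: total = 3 globally, but factory() defines total = 63 locally.
Step 2: helper() looks up total. Not in local scope, so checks enclosing scope (factory) and finds total = 63.
Step 3: result = 63

The answer is 63.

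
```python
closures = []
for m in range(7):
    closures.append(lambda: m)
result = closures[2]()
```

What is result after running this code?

Step 1: The loop creates 7 lambdas, all referencing the same variable m.
Step 2: After the loop, m = 6 (final value).
Step 3: closures[2]() looks up m at call time and finds 6. This is the late binding gotcha. result = 6

The answer is 6.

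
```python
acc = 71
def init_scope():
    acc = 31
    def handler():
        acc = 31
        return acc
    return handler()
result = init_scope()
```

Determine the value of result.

Step 1: Three scopes define acc: global (71), init_scope (31), handler (31).
Step 2: handler() has its own local acc = 31, which shadows both enclosing and global.
Step 3: result = 31 (local wins in LEGB)

The answer is 31.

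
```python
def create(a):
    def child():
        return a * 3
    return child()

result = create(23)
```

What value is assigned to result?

Step 1: create(23) binds parameter a = 23.
Step 2: child() accesses a = 23 from enclosing scope.
Step 3: result = 23 * 3 = 69

The answer is 69.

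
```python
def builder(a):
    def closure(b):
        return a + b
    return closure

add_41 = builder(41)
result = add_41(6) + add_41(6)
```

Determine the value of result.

Step 1: add_41 captures a = 41.
Step 2: add_41(6) = 41 + 6 = 47, called twice.
Step 3: result = 47 + 47 = 94

The answer is 94.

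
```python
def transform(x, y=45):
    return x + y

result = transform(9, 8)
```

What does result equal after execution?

Step 1: transform(9, 8) overrides default y with 8.
Step 2: Returns 9 + 8 = 17.
Step 3: result = 17

The answer is 17.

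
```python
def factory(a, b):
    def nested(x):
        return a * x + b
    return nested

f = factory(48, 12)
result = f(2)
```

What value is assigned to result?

Step 1: factory(48, 12) captures a = 48, b = 12.
Step 2: f(2) computes 48 * 2 + 12 = 108.
Step 3: result = 108

The answer is 108.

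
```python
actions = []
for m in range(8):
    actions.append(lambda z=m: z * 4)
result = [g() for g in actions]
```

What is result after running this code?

Step 1: Default arg z=m captures m at each iteration.
Step 2: actions[k] has z defaulting to k, returns k * 4.
Step 3: result = [0, 4, 8, 12, 16, 20, 24, 28]

The answer is [0, 4, 8, 12, 16, 20, 24, 28].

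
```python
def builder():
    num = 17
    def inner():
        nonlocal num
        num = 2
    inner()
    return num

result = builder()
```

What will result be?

Step 1: builder() sets num = 17.
Step 2: inner() uses nonlocal to reassign num = 2.
Step 3: result = 2

The answer is 2.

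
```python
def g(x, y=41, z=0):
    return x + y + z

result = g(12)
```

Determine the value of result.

Step 1: g(12) uses defaults y = 41, z = 0.
Step 2: Returns 12 + 41 + 0 = 53.
Step 3: result = 53

The answer is 53.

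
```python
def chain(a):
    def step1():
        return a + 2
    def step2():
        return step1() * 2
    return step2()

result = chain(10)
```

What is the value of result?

Step 1: chain(10) captures a = 10.
Step 2: step2() calls step1() which returns 10 + 2 = 12.
Step 3: step2() returns 12 * 2 = 24

The answer is 24.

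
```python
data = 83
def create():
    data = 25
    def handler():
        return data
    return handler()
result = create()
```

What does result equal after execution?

Step 1: data = 83 globally, but create() defines data = 25 locally.
Step 2: handler() looks up data. Not in local scope, so checks enclosing scope (create) and finds data = 25.
Step 3: result = 25

The answer is 25.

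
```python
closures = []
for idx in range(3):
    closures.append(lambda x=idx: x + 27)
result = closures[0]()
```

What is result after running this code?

Step 1: Default argument x=idx captures idx's value at definition time.
Step 2: closures[0] was defined when idx = 0, so x defaults to 0.
Step 3: result = 0 + 27 = 27 (default arg fixes the late binding issue)

The answer is 27.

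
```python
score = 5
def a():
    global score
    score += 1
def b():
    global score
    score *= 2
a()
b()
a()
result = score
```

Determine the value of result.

Step 1: score = 5.
Step 2: a(): score = 5 + 1 = 6.
Step 3: b(): score = 6 * 2 = 12.
Step 4: a(): score = 12 + 1 = 13

The answer is 13.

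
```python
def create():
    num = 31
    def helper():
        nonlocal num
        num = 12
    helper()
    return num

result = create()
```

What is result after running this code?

Step 1: create() sets num = 31.
Step 2: helper() uses nonlocal to reassign num = 12.
Step 3: result = 12

The answer is 12.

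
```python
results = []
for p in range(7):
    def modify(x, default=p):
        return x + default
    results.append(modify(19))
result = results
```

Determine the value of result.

Step 1: Default argument default=p is evaluated at function definition time.
Step 2: Each iteration creates modify with default = current p value.
Step 3: modify(19) returns 19 + default. results = [19, 20, 21, 22, 23, 24, 25]

The answer is [19, 20, 21, 22, 23, 24, 25].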